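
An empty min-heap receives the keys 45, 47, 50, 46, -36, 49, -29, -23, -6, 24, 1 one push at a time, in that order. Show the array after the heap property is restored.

Insert 45:
  append 45 at index 0 → [45] (no swap needed)
Insert 47:
  append 47 at index 1 → [45, 47] (no swap needed)
Insert 50:
  append 50 at index 2 → [45, 47, 50] (no swap needed)
Insert 46:
  append 46 at index 3 → [45, 47, 50, 46]
  46 < parent 47 at index 1, swap → [45, 46, 50, 47]
Insert -36:
  append -36 at index 4 → [45, 46, 50, 47, -36]
  -36 < parent 46 at index 1, swap → [45, -36, 50, 47, 46]
  -36 < parent 45 at index 0, swap → [-36, 45, 50, 47, 46]
Insert 49:
  append 49 at index 5 → [-36, 45, 50, 47, 46, 49]
  49 < parent 50 at index 2, swap → [-36, 45, 49, 47, 46, 50]
Insert -29:
  append -29 at index 6 → [-36, 45, 49, 47, 46, 50, -29]
  -29 < parent 49 at index 2, swap → [-36, 45, -29, 47, 46, 50, 49]
Insert -23:
  append -23 at index 7 → [-36, 45, -29, 47, 46, 50, 49, -23]
  -23 < parent 47 at index 3, swap → [-36, 45, -29, -23, 46, 50, 49, 47]
  -23 < parent 45 at index 1, swap → [-36, -23, -29, 45, 46, 50, 49, 47]
Insert -6:
  append -6 at index 8 → [-36, -23, -29, 45, 46, 50, 49, 47, -6]
  -6 < parent 45 at index 3, swap → [-36, -23, -29, -6, 46, 50, 49, 47, 45]
Insert 24:
  append 24 at index 9 → [-36, -23, -29, -6, 46, 50, 49, 47, 45, 24]
  24 < parent 46 at index 4, swap → [-36, -23, -29, -6, 24, 50, 49, 47, 45, 46]
Insert 1:
  append 1 at index 10 → [-36, -23, -29, -6, 24, 50, 49, 47, 45, 46, 1]
  1 < parent 24 at index 4, swap → [-36, -23, -29, -6, 1, 50, 49, 47, 45, 46, 24]

[-36, -23, -29, -6, 1, 50, 49, 47, 45, 46, 24]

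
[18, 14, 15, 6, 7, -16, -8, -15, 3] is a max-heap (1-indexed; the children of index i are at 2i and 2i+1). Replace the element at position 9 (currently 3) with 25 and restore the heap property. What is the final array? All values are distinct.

[25, 18, 15, 14, 7, -16, -8, -15, 6]

set index 9 from 3 to 25 → [18, 14, 15, 6, 7, -16, -8, -15, 25]
25 > parent 6 at index 4, swap → [18, 14, 15, 25, 7, -16, -8, -15, 6]
25 > parent 14 at index 2, swap → [18, 25, 15, 14, 7, -16, -8, -15, 6]
25 > parent 18 at index 1, swap → [25, 18, 15, 14, 7, -16, -8, -15, 6]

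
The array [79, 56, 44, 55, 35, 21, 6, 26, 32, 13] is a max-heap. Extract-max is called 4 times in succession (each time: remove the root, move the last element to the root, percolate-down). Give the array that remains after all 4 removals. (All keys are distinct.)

[35, 32, 26, 6, 13, 21]

extract-max #1 returns 79:
  remove root 79; move last element 13 to root → [13, 56, 44, 55, 35, 21, 6, 26, 32]
  13 vs larger child 56 at index 1, swap → [56, 13, 44, 55, 35, 21, 6, 26, 32]
  13 vs larger child 55 at index 3, swap → [56, 55, 44, 13, 35, 21, 6, 26, 32]
  13 vs larger child 32 at index 8, swap → [56, 55, 44, 32, 35, 21, 6, 26, 13]
extract-max #2 returns 56:
  remove root 56; move last element 13 to root → [13, 55, 44, 32, 35, 21, 6, 26]
  13 vs larger child 55 at index 1, swap → [55, 13, 44, 32, 35, 21, 6, 26]
  13 vs larger child 35 at index 4, swap → [55, 35, 44, 32, 13, 21, 6, 26]
extract-max #3 returns 55:
  remove root 55; move last element 26 to root → [26, 35, 44, 32, 13, 21, 6]
  26 vs larger child 44 at index 2, swap → [44, 35, 26, 32, 13, 21, 6]
extract-max #4 returns 44:
  remove root 44; move last element 6 to root → [6, 35, 26, 32, 13, 21]
  6 vs larger child 35 at index 1, swap → [35, 6, 26, 32, 13, 21]
  6 vs larger child 32 at index 3, swap → [35, 32, 26, 6, 13, 21]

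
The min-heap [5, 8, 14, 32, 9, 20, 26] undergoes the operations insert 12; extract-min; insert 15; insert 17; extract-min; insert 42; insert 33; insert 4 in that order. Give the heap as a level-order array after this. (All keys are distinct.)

[4, 9, 14, 15, 12, 20, 26, 17, 42, 33, 32]

insert 12:
  append 12 at index 7 → [5, 8, 14, 32, 9, 20, 26, 12]
  12 < parent 32 at index 3, swap → [5, 8, 14, 12, 9, 20, 26, 32]
extract-min → returns 5:
  remove root 5; move last element 32 to root → [32, 8, 14, 12, 9, 20, 26]
  32 vs smaller child 8 at index 1, swap → [8, 32, 14, 12, 9, 20, 26]
  32 vs smaller child 9 at index 4, swap → [8, 9, 14, 12, 32, 20, 26]
insert 15:
  append 15 at index 7 → [8, 9, 14, 12, 32, 20, 26, 15] (no swap needed)
insert 17:
  append 17 at index 8 → [8, 9, 14, 12, 32, 20, 26, 15, 17] (no swap needed)
extract-min → returns 8:
  remove root 8; move last element 17 to root → [17, 9, 14, 12, 32, 20, 26, 15]
  17 vs smaller child 9 at index 1, swap → [9, 17, 14, 12, 32, 20, 26, 15]
  17 vs smaller child 12 at index 3, swap → [9, 12, 14, 17, 32, 20, 26, 15]
  17 vs only child 15 at index 7, swap → [9, 12, 14, 15, 32, 20, 26, 17]
insert 42:
  append 42 at index 8 → [9, 12, 14, 15, 32, 20, 26, 17, 42] (no swap needed)
insert 33:
  append 33 at index 9 → [9, 12, 14, 15, 32, 20, 26, 17, 42, 33] (no swap needed)
insert 4:
  append 4 at index 10 → [9, 12, 14, 15, 32, 20, 26, 17, 42, 33, 4]
  4 < parent 32 at index 4, swap → [9, 12, 14, 15, 4, 20, 26, 17, 42, 33, 32]
  4 < parent 12 at index 1, swap → [9, 4, 14, 15, 12, 20, 26, 17, 42, 33, 32]
  4 < parent 9 at index 0, swap → [4, 9, 14, 15, 12, 20, 26, 17, 42, 33, 32]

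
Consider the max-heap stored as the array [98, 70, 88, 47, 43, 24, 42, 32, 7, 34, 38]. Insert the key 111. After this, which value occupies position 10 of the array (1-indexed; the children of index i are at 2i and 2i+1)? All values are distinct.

34

append 111 at index 12 → [98, 70, 88, 47, 43, 24, 42, 32, 7, 34, 38, 111]
111 > parent 24 at index 6, swap → [98, 70, 88, 47, 43, 111, 42, 32, 7, 34, 38, 24]
111 > parent 88 at index 3, swap → [98, 70, 111, 47, 43, 88, 42, 32, 7, 34, 38, 24]
111 > parent 98 at index 1, swap → [111, 70, 98, 47, 43, 88, 42, 32, 7, 34, 38, 24]
resulting array: [111, 70, 98, 47, 43, 88, 42, 32, 7, 34, 38, 24]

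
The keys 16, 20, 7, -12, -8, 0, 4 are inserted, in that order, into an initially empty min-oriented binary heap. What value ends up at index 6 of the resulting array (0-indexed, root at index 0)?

Insert 16:
  append 16 at index 0 → [16] (no swap needed)
Insert 20:
  append 20 at index 1 → [16, 20] (no swap needed)
Insert 7:
  append 7 at index 2 → [16, 20, 7]
  7 < parent 16 at index 0, swap → [7, 20, 16]
Insert -12:
  append -12 at index 3 → [7, 20, 16, -12]
  -12 < parent 20 at index 1, swap → [7, -12, 16, 20]
  -12 < parent 7 at index 0, swap → [-12, 7, 16, 20]
Insert -8:
  append -8 at index 4 → [-12, 7, 16, 20, -8]
  -8 < parent 7 at index 1, swap → [-12, -8, 16, 20, 7]
Insert 0:
  append 0 at index 5 → [-12, -8, 16, 20, 7, 0]
  0 < parent 16 at index 2, swap → [-12, -8, 0, 20, 7, 16]
Insert 4:
  append 4 at index 6 → [-12, -8, 0, 20, 7, 16, 4] (no swap needed)
resulting array: [-12, -8, 0, 20, 7, 16, 4]

4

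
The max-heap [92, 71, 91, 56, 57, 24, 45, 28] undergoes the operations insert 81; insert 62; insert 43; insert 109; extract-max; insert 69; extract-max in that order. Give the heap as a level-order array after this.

insert 81:
  append 81 at index 8 → [92, 71, 91, 56, 57, 24, 45, 28, 81]
  81 > parent 56 at index 3, swap → [92, 71, 91, 81, 57, 24, 45, 28, 56]
  81 > parent 71 at index 1, swap → [92, 81, 91, 71, 57, 24, 45, 28, 56]
insert 62:
  append 62 at index 9 → [92, 81, 91, 71, 57, 24, 45, 28, 56, 62]
  62 > parent 57 at index 4, swap → [92, 81, 91, 71, 62, 24, 45, 28, 56, 57]
insert 43:
  append 43 at index 10 → [92, 81, 91, 71, 62, 24, 45, 28, 56, 57, 43] (no swap needed)
insert 109:
  append 109 at index 11 → [92, 81, 91, 71, 62, 24, 45, 28, 56, 57, 43, 109]
  109 > parent 24 at index 5, swap → [92, 81, 91, 71, 62, 109, 45, 28, 56, 57, 43, 24]
  109 > parent 91 at index 2, swap → [92, 81, 109, 71, 62, 91, 45, 28, 56, 57, 43, 24]
  109 > parent 92 at index 0, swap → [109, 81, 92, 71, 62, 91, 45, 28, 56, 57, 43, 24]
extract-max → returns 109:
  remove root 109; move last element 24 to root → [24, 81, 92, 71, 62, 91, 45, 28, 56, 57, 43]
  24 vs larger child 92 at index 2, swap → [92, 81, 24, 71, 62, 91, 45, 28, 56, 57, 43]
  24 vs larger child 91 at index 5, swap → [92, 81, 91, 71, 62, 24, 45, 28, 56, 57, 43]
insert 69:
  append 69 at index 11 → [92, 81, 91, 71, 62, 24, 45, 28, 56, 57, 43, 69]
  69 > parent 24 at index 5, swap → [92, 81, 91, 71, 62, 69, 45, 28, 56, 57, 43, 24]
extract-max → returns 92:
  remove root 92; move last element 24 to root → [24, 81, 91, 71, 62, 69, 45, 28, 56, 57, 43]
  24 vs larger child 91 at index 2, swap → [91, 81, 24, 71, 62, 69, 45, 28, 56, 57, 43]
  24 vs larger child 69 at index 5, swap → [91, 81, 69, 71, 62, 24, 45, 28, 56, 57, 43]

[91, 81, 69, 71, 62, 24, 45, 28, 56, 57, 43]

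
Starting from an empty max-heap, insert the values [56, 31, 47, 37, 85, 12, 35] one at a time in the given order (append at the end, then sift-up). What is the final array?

[85, 56, 47, 31, 37, 12, 35]

Insert 56:
  append 56 at index 0 → [56] (no swap needed)
Insert 31:
  append 31 at index 1 → [56, 31] (no swap needed)
Insert 47:
  append 47 at index 2 → [56, 31, 47] (no swap needed)
Insert 37:
  append 37 at index 3 → [56, 31, 47, 37]
  37 > parent 31 at index 1, swap → [56, 37, 47, 31]
Insert 85:
  append 85 at index 4 → [56, 37, 47, 31, 85]
  85 > parent 37 at index 1, swap → [56, 85, 47, 31, 37]
  85 > parent 56 at index 0, swap → [85, 56, 47, 31, 37]
Insert 12:
  append 12 at index 5 → [85, 56, 47, 31, 37, 12] (no swap needed)
Insert 35:
  append 35 at index 6 → [85, 56, 47, 31, 37, 12, 35] (no swap needed)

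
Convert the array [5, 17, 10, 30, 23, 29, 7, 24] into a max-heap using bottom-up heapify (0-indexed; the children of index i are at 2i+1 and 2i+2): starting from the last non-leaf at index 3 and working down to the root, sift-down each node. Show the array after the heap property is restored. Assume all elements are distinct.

sift down from index 3: already satisfies heap property
sift down from index 2:
  10 vs larger child 29 at index 5, swap → [5, 17, 29, 30, 23, 10, 7, 24]
sift down from index 1:
  17 vs larger child 30 at index 3, swap → [5, 30, 29, 17, 23, 10, 7, 24]
  17 vs only child 24 at index 7, swap → [5, 30, 29, 24, 23, 10, 7, 17]
sift down from index 0:
  5 vs larger child 30 at index 1, swap → [30, 5, 29, 24, 23, 10, 7, 17]
  5 vs larger child 24 at index 3, swap → [30, 24, 29, 5, 23, 10, 7, 17]
  5 vs only child 17 at index 7, swap → [30, 24, 29, 17, 23, 10, 7, 5]

[30, 24, 29, 17, 23, 10, 7, 5]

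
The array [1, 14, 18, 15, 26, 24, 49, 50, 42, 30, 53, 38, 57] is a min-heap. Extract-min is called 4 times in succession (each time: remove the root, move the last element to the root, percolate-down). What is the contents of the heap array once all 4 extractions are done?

extract-min #1 returns 1:
  remove root 1; move last element 57 to root → [57, 14, 18, 15, 26, 24, 49, 50, 42, 30, 53, 38]
  57 vs smaller child 14 at index 1, swap → [14, 57, 18, 15, 26, 24, 49, 50, 42, 30, 53, 38]
  57 vs smaller child 15 at index 3, swap → [14, 15, 18, 57, 26, 24, 49, 50, 42, 30, 53, 38]
  57 vs smaller child 42 at index 8, swap → [14, 15, 18, 42, 26, 24, 49, 50, 57, 30, 53, 38]
extract-min #2 returns 14:
  remove root 14; move last element 38 to root → [38, 15, 18, 42, 26, 24, 49, 50, 57, 30, 53]
  38 vs smaller child 15 at index 1, swap → [15, 38, 18, 42, 26, 24, 49, 50, 57, 30, 53]
  38 vs smaller child 26 at index 4, swap → [15, 26, 18, 42, 38, 24, 49, 50, 57, 30, 53]
  38 vs smaller child 30 at index 9, swap → [15, 26, 18, 42, 30, 24, 49, 50, 57, 38, 53]
extract-min #3 returns 15:
  remove root 15; move last element 53 to root → [53, 26, 18, 42, 30, 24, 49, 50, 57, 38]
  53 vs smaller child 18 at index 2, swap → [18, 26, 53, 42, 30, 24, 49, 50, 57, 38]
  53 vs smaller child 24 at index 5, swap → [18, 26, 24, 42, 30, 53, 49, 50, 57, 38]
extract-min #4 returns 18:
  remove root 18; move last element 38 to root → [38, 26, 24, 42, 30, 53, 49, 50, 57]
  38 vs smaller child 24 at index 2, swap → [24, 26, 38, 42, 30, 53, 49, 50, 57]

[24, 26, 38, 42, 30, 53, 49, 50, 57]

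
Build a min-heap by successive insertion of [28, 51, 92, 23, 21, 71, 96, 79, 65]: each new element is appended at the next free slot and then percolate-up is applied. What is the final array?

[21, 23, 71, 51, 28, 92, 96, 79, 65]

Insert 28:
  append 28 at index 0 → [28] (no swap needed)
Insert 51:
  append 51 at index 1 → [28, 51] (no swap needed)
Insert 92:
  append 92 at index 2 → [28, 51, 92] (no swap needed)
Insert 23:
  append 23 at index 3 → [28, 51, 92, 23]
  23 < parent 51 at index 1, swap → [28, 23, 92, 51]
  23 < parent 28 at index 0, swap → [23, 28, 92, 51]
Insert 21:
  append 21 at index 4 → [23, 28, 92, 51, 21]
  21 < parent 28 at index 1, swap → [23, 21, 92, 51, 28]
  21 < parent 23 at index 0, swap → [21, 23, 92, 51, 28]
Insert 71:
  append 71 at index 5 → [21, 23, 92, 51, 28, 71]
  71 < parent 92 at index 2, swap → [21, 23, 71, 51, 28, 92]
Insert 96:
  append 96 at index 6 → [21, 23, 71, 51, 28, 92, 96] (no swap needed)
Insert 79:
  append 79 at index 7 → [21, 23, 71, 51, 28, 92, 96, 79] (no swap needed)
Insert 65:
  append 65 at index 8 → [21, 23, 71, 51, 28, 92, 96, 79, 65] (no swap needed)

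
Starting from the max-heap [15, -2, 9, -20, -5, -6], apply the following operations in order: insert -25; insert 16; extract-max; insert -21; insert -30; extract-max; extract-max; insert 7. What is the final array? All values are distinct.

[7, -2, -6, -5, -21, -30, -25, -20]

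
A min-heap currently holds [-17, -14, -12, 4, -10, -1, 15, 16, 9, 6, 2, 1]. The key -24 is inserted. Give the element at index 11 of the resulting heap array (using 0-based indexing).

append -24 at index 12 → [-17, -14, -12, 4, -10, -1, 15, 16, 9, 6, 2, 1, -24]
-24 < parent -1 at index 5, swap → [-17, -14, -12, 4, -10, -24, 15, 16, 9, 6, 2, 1, -1]
-24 < parent -12 at index 2, swap → [-17, -14, -24, 4, -10, -12, 15, 16, 9, 6, 2, 1, -1]
-24 < parent -17 at index 0, swap → [-24, -14, -17, 4, -10, -12, 15, 16, 9, 6, 2, 1, -1]
resulting array: [-24, -14, -17, 4, -10, -12, 15, 16, 9, 6, 2, 1, -1]

1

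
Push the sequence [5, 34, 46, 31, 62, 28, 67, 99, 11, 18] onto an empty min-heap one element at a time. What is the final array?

Insert 5:
  append 5 at index 0 → [5] (no swap needed)
Insert 34:
  append 34 at index 1 → [5, 34] (no swap needed)
Insert 46:
  append 46 at index 2 → [5, 34, 46] (no swap needed)
Insert 31:
  append 31 at index 3 → [5, 34, 46, 31]
  31 < parent 34 at index 1, swap → [5, 31, 46, 34]
Insert 62:
  append 62 at index 4 → [5, 31, 46, 34, 62] (no swap needed)
Insert 28:
  append 28 at index 5 → [5, 31, 46, 34, 62, 28]
  28 < parent 46 at index 2, swap → [5, 31, 28, 34, 62, 46]
Insert 67:
  append 67 at index 6 → [5, 31, 28, 34, 62, 46, 67] (no swap needed)
Insert 99:
  append 99 at index 7 → [5, 31, 28, 34, 62, 46, 67, 99] (no swap needed)
Insert 11:
  append 11 at index 8 → [5, 31, 28, 34, 62, 46, 67, 99, 11]
  11 < parent 34 at index 3, swap → [5, 31, 28, 11, 62, 46, 67, 99, 34]
  11 < parent 31 at index 1, swap → [5, 11, 28, 31, 62, 46, 67, 99, 34]
Insert 18:
  append 18 at index 9 → [5, 11, 28, 31, 62, 46, 67, 99, 34, 18]
  18 < parent 62 at index 4, swap → [5, 11, 28, 31, 18, 46, 67, 99, 34, 62]

[5, 11, 28, 31, 18, 46, 67, 99, 34, 62]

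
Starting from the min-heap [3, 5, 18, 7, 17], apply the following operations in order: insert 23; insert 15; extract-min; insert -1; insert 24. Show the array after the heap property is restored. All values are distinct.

[-1, 7, 5, 18, 17, 23, 15, 24]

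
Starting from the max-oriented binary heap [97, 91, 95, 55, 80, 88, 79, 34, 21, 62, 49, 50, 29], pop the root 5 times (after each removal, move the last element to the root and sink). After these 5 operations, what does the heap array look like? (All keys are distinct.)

[79, 62, 50, 55, 29, 21, 49, 34]

extract-max #1 returns 97:
  remove root 97; move last element 29 to root → [29, 91, 95, 55, 80, 88, 79, 34, 21, 62, 49, 50]
  29 vs larger child 95 at index 2, swap → [95, 91, 29, 55, 80, 88, 79, 34, 21, 62, 49, 50]
  29 vs larger child 88 at index 5, swap → [95, 91, 88, 55, 80, 29, 79, 34, 21, 62, 49, 50]
  29 vs only child 50 at index 11, swap → [95, 91, 88, 55, 80, 50, 79, 34, 21, 62, 49, 29]
extract-max #2 returns 95:
  remove root 95; move last element 29 to root → [29, 91, 88, 55, 80, 50, 79, 34, 21, 62, 49]
  29 vs larger child 91 at index 1, swap → [91, 29, 88, 55, 80, 50, 79, 34, 21, 62, 49]
  29 vs larger child 80 at index 4, swap → [91, 80, 88, 55, 29, 50, 79, 34, 21, 62, 49]
  29 vs larger child 62 at index 9, swap → [91, 80, 88, 55, 62, 50, 79, 34, 21, 29, 49]
extract-max #3 returns 91:
  remove root 91; move last element 49 to root → [49, 80, 88, 55, 62, 50, 79, 34, 21, 29]
  49 vs larger child 88 at index 2, swap → [88, 80, 49, 55, 62, 50, 79, 34, 21, 29]
  49 vs larger child 79 at index 6, swap → [88, 80, 79, 55, 62, 50, 49, 34, 21, 29]
extract-max #4 returns 88:
  remove root 88; move last element 29 to root → [29, 80, 79, 55, 62, 50, 49, 34, 21]
  29 vs larger child 80 at index 1, swap → [80, 29, 79, 55, 62, 50, 49, 34, 21]
  29 vs larger child 62 at index 4, swap → [80, 62, 79, 55, 29, 50, 49, 34, 21]
extract-max #5 returns 80:
  remove root 80; move last element 21 to root → [21, 62, 79, 55, 29, 50, 49, 34]
  21 vs larger child 79 at index 2, swap → [79, 62, 21, 55, 29, 50, 49, 34]
  21 vs larger child 50 at index 5, swap → [79, 62, 50, 55, 29, 21, 49, 34]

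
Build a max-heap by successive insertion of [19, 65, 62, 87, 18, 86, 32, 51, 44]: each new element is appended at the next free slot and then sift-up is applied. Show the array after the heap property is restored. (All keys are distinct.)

[87, 65, 86, 51, 18, 62, 32, 19, 44]

Insert 19:
  append 19 at index 0 → [19] (no swap needed)
Insert 65:
  append 65 at index 1 → [19, 65]
  65 > parent 19 at index 0, swap → [65, 19]
Insert 62:
  append 62 at index 2 → [65, 19, 62] (no swap needed)
Insert 87:
  append 87 at index 3 → [65, 19, 62, 87]
  87 > parent 19 at index 1, swap → [65, 87, 62, 19]
  87 > parent 65 at index 0, swap → [87, 65, 62, 19]
Insert 18:
  append 18 at index 4 → [87, 65, 62, 19, 18] (no swap needed)
Insert 86:
  append 86 at index 5 → [87, 65, 62, 19, 18, 86]
  86 > parent 62 at index 2, swap → [87, 65, 86, 19, 18, 62]
Insert 32:
  append 32 at index 6 → [87, 65, 86, 19, 18, 62, 32] (no swap needed)
Insert 51:
  append 51 at index 7 → [87, 65, 86, 19, 18, 62, 32, 51]
  51 > parent 19 at index 3, swap → [87, 65, 86, 51, 18, 62, 32, 19]
Insert 44:
  append 44 at index 8 → [87, 65, 86, 51, 18, 62, 32, 19, 44] (no swap needed)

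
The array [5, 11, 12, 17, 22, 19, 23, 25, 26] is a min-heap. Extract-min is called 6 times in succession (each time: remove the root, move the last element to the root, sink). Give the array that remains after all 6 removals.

extract-min #1 returns 5:
  remove root 5; move last element 26 to root → [26, 11, 12, 17, 22, 19, 23, 25]
  26 vs smaller child 11 at index 1, swap → [11, 26, 12, 17, 22, 19, 23, 25]
  26 vs smaller child 17 at index 3, swap → [11, 17, 12, 26, 22, 19, 23, 25]
  26 vs only child 25 at index 7, swap → [11, 17, 12, 25, 22, 19, 23, 26]
extract-min #2 returns 11:
  remove root 11; move last element 26 to root → [26, 17, 12, 25, 22, 19, 23]
  26 vs smaller child 12 at index 2, swap → [12, 17, 26, 25, 22, 19, 23]
  26 vs smaller child 19 at index 5, swap → [12, 17, 19, 25, 22, 26, 23]
extract-min #3 returns 12:
  remove root 12; move last element 23 to root → [23, 17, 19, 25, 22, 26]
  23 vs smaller child 17 at index 1, swap → [17, 23, 19, 25, 22, 26]
  23 vs smaller child 22 at index 4, swap → [17, 22, 19, 25, 23, 26]
extract-min #4 returns 17:
  remove root 17; move last element 26 to root → [26, 22, 19, 25, 23]
  26 vs smaller child 19 at index 2, swap → [19, 22, 26, 25, 23]
extract-min #5 returns 19:
  remove root 19; move last element 23 to root → [23, 22, 26, 25]
  23 vs smaller child 22 at index 1, swap → [22, 23, 26, 25]
extract-min #6 returns 22:
  remove root 22; move last element 25 to root → [25, 23, 26]
  25 vs smaller child 23 at index 1, swap → [23, 25, 26]

[23, 25, 26]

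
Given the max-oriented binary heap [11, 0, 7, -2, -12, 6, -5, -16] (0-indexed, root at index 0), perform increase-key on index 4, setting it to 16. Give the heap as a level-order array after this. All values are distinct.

set index 4 from -12 to 16 → [11, 0, 7, -2, 16, 6, -5, -16]
16 > parent 0 at index 1, swap → [11, 16, 7, -2, 0, 6, -5, -16]
16 > parent 11 at index 0, swap → [16, 11, 7, -2, 0, 6, -5, -16]

[16, 11, 7, -2, 0, 6, -5, -16]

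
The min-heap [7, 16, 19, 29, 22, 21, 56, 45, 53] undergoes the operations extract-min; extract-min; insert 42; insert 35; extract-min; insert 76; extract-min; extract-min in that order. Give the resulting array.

[29, 42, 35, 76, 53, 45, 56]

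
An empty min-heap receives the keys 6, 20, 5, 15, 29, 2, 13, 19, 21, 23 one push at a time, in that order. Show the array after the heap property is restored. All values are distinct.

[2, 15, 5, 19, 23, 6, 13, 20, 21, 29]

Insert 6:
  append 6 at index 0 → [6] (no swap needed)
Insert 20:
  append 20 at index 1 → [6, 20] (no swap needed)
Insert 5:
  append 5 at index 2 → [6, 20, 5]
  5 < parent 6 at index 0, swap → [5, 20, 6]
Insert 15:
  append 15 at index 3 → [5, 20, 6, 15]
  15 < parent 20 at index 1, swap → [5, 15, 6, 20]
Insert 29:
  append 29 at index 4 → [5, 15, 6, 20, 29] (no swap needed)
Insert 2:
  append 2 at index 5 → [5, 15, 6, 20, 29, 2]
  2 < parent 6 at index 2, swap → [5, 15, 2, 20, 29, 6]
  2 < parent 5 at index 0, swap → [2, 15, 5, 20, 29, 6]
Insert 13:
  append 13 at index 6 → [2, 15, 5, 20, 29, 6, 13] (no swap needed)
Insert 19:
  append 19 at index 7 → [2, 15, 5, 20, 29, 6, 13, 19]
  19 < parent 20 at index 3, swap → [2, 15, 5, 19, 29, 6, 13, 20]
Insert 21:
  append 21 at index 8 → [2, 15, 5, 19, 29, 6, 13, 20, 21] (no swap needed)
Insert 23:
  append 23 at index 9 → [2, 15, 5, 19, 29, 6, 13, 20, 21, 23]
  23 < parent 29 at index 4, swap → [2, 15, 5, 19, 23, 6, 13, 20, 21, 29]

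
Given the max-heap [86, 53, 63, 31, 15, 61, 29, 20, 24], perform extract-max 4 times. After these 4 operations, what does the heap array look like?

[31, 24, 29, 20, 15]

extract-max #1 returns 86:
  remove root 86; move last element 24 to root → [24, 53, 63, 31, 15, 61, 29, 20]
  24 vs larger child 63 at index 2, swap → [63, 53, 24, 31, 15, 61, 29, 20]
  24 vs larger child 61 at index 5, swap → [63, 53, 61, 31, 15, 24, 29, 20]
extract-max #2 returns 63:
  remove root 63; move last element 20 to root → [20, 53, 61, 31, 15, 24, 29]
  20 vs larger child 61 at index 2, swap → [61, 53, 20, 31, 15, 24, 29]
  20 vs larger child 29 at index 6, swap → [61, 53, 29, 31, 15, 24, 20]
extract-max #3 returns 61:
  remove root 61; move last element 20 to root → [20, 53, 29, 31, 15, 24]
  20 vs larger child 53 at index 1, swap → [53, 20, 29, 31, 15, 24]
  20 vs larger child 31 at index 3, swap → [53, 31, 29, 20, 15, 24]
extract-max #4 returns 53:
  remove root 53; move last element 24 to root → [24, 31, 29, 20, 15]
  24 vs larger child 31 at index 1, swap → [31, 24, 29, 20, 15]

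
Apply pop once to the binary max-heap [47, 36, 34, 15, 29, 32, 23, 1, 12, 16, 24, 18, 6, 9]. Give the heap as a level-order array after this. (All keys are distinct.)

[36, 29, 34, 15, 24, 32, 23, 1, 12, 16, 9, 18, 6]

remove root 47; move last element 9 to root → [9, 36, 34, 15, 29, 32, 23, 1, 12, 16, 24, 18, 6]
9 vs larger child 36 at index 1, swap → [36, 9, 34, 15, 29, 32, 23, 1, 12, 16, 24, 18, 6]
9 vs larger child 29 at index 4, swap → [36, 29, 34, 15, 9, 32, 23, 1, 12, 16, 24, 18, 6]
9 vs larger child 24 at index 10, swap → [36, 29, 34, 15, 24, 32, 23, 1, 12, 16, 9, 18, 6]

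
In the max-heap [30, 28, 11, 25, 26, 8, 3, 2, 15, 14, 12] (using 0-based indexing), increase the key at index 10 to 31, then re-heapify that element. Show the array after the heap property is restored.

set index 10 from 12 to 31 → [30, 28, 11, 25, 26, 8, 3, 2, 15, 14, 31]
31 > parent 26 at index 4, swap → [30, 28, 11, 25, 31, 8, 3, 2, 15, 14, 26]
31 > parent 28 at index 1, swap → [30, 31, 11, 25, 28, 8, 3, 2, 15, 14, 26]
31 > parent 30 at index 0, swap → [31, 30, 11, 25, 28, 8, 3, 2, 15, 14, 26]

[31, 30, 11, 25, 28, 8, 3, 2, 15, 14, 26]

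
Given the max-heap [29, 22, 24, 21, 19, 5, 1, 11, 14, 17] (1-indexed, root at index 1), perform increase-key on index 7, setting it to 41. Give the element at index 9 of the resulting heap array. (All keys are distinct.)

set index 7 from 1 to 41 → [29, 22, 24, 21, 19, 5, 41, 11, 14, 17]
41 > parent 24 at index 3, swap → [29, 22, 41, 21, 19, 5, 24, 11, 14, 17]
41 > parent 29 at index 1, swap → [41, 22, 29, 21, 19, 5, 24, 11, 14, 17]
resulting array: [41, 22, 29, 21, 19, 5, 24, 11, 14, 17]

14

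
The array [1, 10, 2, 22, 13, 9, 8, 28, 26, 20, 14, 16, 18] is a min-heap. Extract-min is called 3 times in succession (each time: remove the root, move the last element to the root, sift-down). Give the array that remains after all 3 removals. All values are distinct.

extract-min #1 returns 1:
  remove root 1; move last element 18 to root → [18, 10, 2, 22, 13, 9, 8, 28, 26, 20, 14, 16]
  18 vs smaller child 2 at index 2, swap → [2, 10, 18, 22, 13, 9, 8, 28, 26, 20, 14, 16]
  18 vs smaller child 8 at index 6, swap → [2, 10, 8, 22, 13, 9, 18, 28, 26, 20, 14, 16]
extract-min #2 returns 2:
  remove root 2; move last element 16 to root → [16, 10, 8, 22, 13, 9, 18, 28, 26, 20, 14]
  16 vs smaller child 8 at index 2, swap → [8, 10, 16, 22, 13, 9, 18, 28, 26, 20, 14]
  16 vs smaller child 9 at index 5, swap → [8, 10, 9, 22, 13, 16, 18, 28, 26, 20, 14]
extract-min #3 returns 8:
  remove root 8; move last element 14 to root → [14, 10, 9, 22, 13, 16, 18, 28, 26, 20]
  14 vs smaller child 9 at index 2, swap → [9, 10, 14, 22, 13, 16, 18, 28, 26, 20]

[9, 10, 14, 22, 13, 16, 18, 28, 26, 20]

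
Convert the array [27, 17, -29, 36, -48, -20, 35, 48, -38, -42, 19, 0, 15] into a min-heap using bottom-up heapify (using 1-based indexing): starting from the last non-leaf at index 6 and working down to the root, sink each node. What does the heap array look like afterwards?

sift down from index 6: already satisfies heap property
sift down from index 5: already satisfies heap property
sift down from index 4:
  36 vs smaller child -38 at index 9, swap → [27, 17, -29, -38, -48, -20, 35, 48, 36, -42, 19, 0, 15]
sift down from index 3: already satisfies heap property
sift down from index 2:
  17 vs smaller child -48 at index 5, swap → [27, -48, -29, -38, 17, -20, 35, 48, 36, -42, 19, 0, 15]
  17 vs smaller child -42 at index 10, swap → [27, -48, -29, -38, -42, -20, 35, 48, 36, 17, 19, 0, 15]
sift down from index 1:
  27 vs smaller child -48 at index 2, swap → [-48, 27, -29, -38, -42, -20, 35, 48, 36, 17, 19, 0, 15]
  27 vs smaller child -42 at index 5, swap → [-48, -42, -29, -38, 27, -20, 35, 48, 36, 17, 19, 0, 15]
  27 vs smaller child 17 at index 10, swap → [-48, -42, -29, -38, 17, -20, 35, 48, 36, 27, 19, 0, 15]

[-48, -42, -29, -38, 17, -20, 35, 48, 36, 27, 19, 0, 15]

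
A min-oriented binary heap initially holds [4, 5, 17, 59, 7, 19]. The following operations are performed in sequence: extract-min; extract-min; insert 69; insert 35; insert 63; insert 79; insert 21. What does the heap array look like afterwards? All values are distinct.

[7, 19, 17, 21, 69, 35, 63, 79, 59]

extract-min → returns 4:
  remove root 4; move last element 19 to root → [19, 5, 17, 59, 7]
  19 vs smaller child 5 at index 1, swap → [5, 19, 17, 59, 7]
  19 vs smaller child 7 at index 4, swap → [5, 7, 17, 59, 19]
extract-min → returns 5:
  remove root 5; move last element 19 to root → [19, 7, 17, 59]
  19 vs smaller child 7 at index 1, swap → [7, 19, 17, 59]
insert 69:
  append 69 at index 4 → [7, 19, 17, 59, 69] (no swap needed)
insert 35:
  append 35 at index 5 → [7, 19, 17, 59, 69, 35] (no swap needed)
insert 63:
  append 63 at index 6 → [7, 19, 17, 59, 69, 35, 63] (no swap needed)
insert 79:
  append 79 at index 7 → [7, 19, 17, 59, 69, 35, 63, 79] (no swap needed)
insert 21:
  append 21 at index 8 → [7, 19, 17, 59, 69, 35, 63, 79, 21]
  21 < parent 59 at index 3, swap → [7, 19, 17, 21, 69, 35, 63, 79, 59]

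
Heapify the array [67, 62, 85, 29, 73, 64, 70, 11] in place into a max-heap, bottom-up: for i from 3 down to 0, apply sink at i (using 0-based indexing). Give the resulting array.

sift down from index 3: already satisfies heap property
sift down from index 2: already satisfies heap property
sift down from index 1:
  62 vs larger child 73 at index 4, swap → [67, 73, 85, 29, 62, 64, 70, 11]
sift down from index 0:
  67 vs larger child 85 at index 2, swap → [85, 73, 67, 29, 62, 64, 70, 11]
  67 vs larger child 70 at index 6, swap → [85, 73, 70, 29, 62, 64, 67, 11]

[85, 73, 70, 29, 62, 64, 67, 11]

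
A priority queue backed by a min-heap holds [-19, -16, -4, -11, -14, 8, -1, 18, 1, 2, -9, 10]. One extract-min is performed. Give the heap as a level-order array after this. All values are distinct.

[-16, -14, -4, -11, -9, 8, -1, 18, 1, 2, 10]

remove root -19; move last element 10 to root → [10, -16, -4, -11, -14, 8, -1, 18, 1, 2, -9]
10 vs smaller child -16 at index 1, swap → [-16, 10, -4, -11, -14, 8, -1, 18, 1, 2, -9]
10 vs smaller child -14 at index 4, swap → [-16, -14, -4, -11, 10, 8, -1, 18, 1, 2, -9]
10 vs smaller child -9 at index 10, swap → [-16, -14, -4, -11, -9, 8, -1, 18, 1, 2, 10]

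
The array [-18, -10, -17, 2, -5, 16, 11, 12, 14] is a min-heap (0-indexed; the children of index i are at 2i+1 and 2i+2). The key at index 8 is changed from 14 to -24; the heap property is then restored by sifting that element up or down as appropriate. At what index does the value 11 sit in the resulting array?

6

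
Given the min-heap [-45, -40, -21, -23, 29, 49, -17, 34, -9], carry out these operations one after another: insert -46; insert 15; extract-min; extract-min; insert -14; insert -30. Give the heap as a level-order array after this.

[-40, -30, -21, -9, -23, 49, -17, 34, 29, 15, -14]

insert -46:
  append -46 at index 9 → [-45, -40, -21, -23, 29, 49, -17, 34, -9, -46]
  -46 < parent 29 at index 4, swap → [-45, -40, -21, -23, -46, 49, -17, 34, -9, 29]
  -46 < parent -40 at index 1, swap → [-45, -46, -21, -23, -40, 49, -17, 34, -9, 29]
  -46 < parent -45 at index 0, swap → [-46, -45, -21, -23, -40, 49, -17, 34, -9, 29]
insert 15:
  append 15 at index 10 → [-46, -45, -21, -23, -40, 49, -17, 34, -9, 29, 15] (no swap needed)
extract-min → returns -46:
  remove root -46; move last element 15 to root → [15, -45, -21, -23, -40, 49, -17, 34, -9, 29]
  15 vs smaller child -45 at index 1, swap → [-45, 15, -21, -23, -40, 49, -17, 34, -9, 29]
  15 vs smaller child -40 at index 4, swap → [-45, -40, -21, -23, 15, 49, -17, 34, -9, 29]
extract-min → returns -45:
  remove root -45; move last element 29 to root → [29, -40, -21, -23, 15, 49, -17, 34, -9]
  29 vs smaller child -40 at index 1, swap → [-40, 29, -21, -23, 15, 49, -17, 34, -9]
  29 vs smaller child -23 at index 3, swap → [-40, -23, -21, 29, 15, 49, -17, 34, -9]
  29 vs smaller child -9 at index 8, swap → [-40, -23, -21, -9, 15, 49, -17, 34, 29]
insert -14:
  append -14 at index 9 → [-40, -23, -21, -9, 15, 49, -17, 34, 29, -14]
  -14 < parent 15 at index 4, swap → [-40, -23, -21, -9, -14, 49, -17, 34, 29, 15]
insert -30:
  append -30 at index 10 → [-40, -23, -21, -9, -14, 49, -17, 34, 29, 15, -30]
  -30 < parent -14 at index 4, swap → [-40, -23, -21, -9, -30, 49, -17, 34, 29, 15, -14]
  -30 < parent -23 at index 1, swap → [-40, -30, -21, -9, -23, 49, -17, 34, 29, 15, -14]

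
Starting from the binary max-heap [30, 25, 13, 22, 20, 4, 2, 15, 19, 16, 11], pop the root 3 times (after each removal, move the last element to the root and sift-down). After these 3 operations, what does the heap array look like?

[20, 19, 13, 15, 16, 4, 2, 11]

extract-max #1 returns 30:
  remove root 30; move last element 11 to root → [11, 25, 13, 22, 20, 4, 2, 15, 19, 16]
  11 vs larger child 25 at index 1, swap → [25, 11, 13, 22, 20, 4, 2, 15, 19, 16]
  11 vs larger child 22 at index 3, swap → [25, 22, 13, 11, 20, 4, 2, 15, 19, 16]
  11 vs larger child 19 at index 8, swap → [25, 22, 13, 19, 20, 4, 2, 15, 11, 16]
extract-max #2 returns 25:
  remove root 25; move last element 16 to root → [16, 22, 13, 19, 20, 4, 2, 15, 11]
  16 vs larger child 22 at index 1, swap → [22, 16, 13, 19, 20, 4, 2, 15, 11]
  16 vs larger child 20 at index 4, swap → [22, 20, 13, 19, 16, 4, 2, 15, 11]
extract-max #3 returns 22:
  remove root 22; move last element 11 to root → [11, 20, 13, 19, 16, 4, 2, 15]
  11 vs larger child 20 at index 1, swap → [20, 11, 13, 19, 16, 4, 2, 15]
  11 vs larger child 19 at index 3, swap → [20, 19, 13, 11, 16, 4, 2, 15]
  11 vs only child 15 at index 7, swap → [20, 19, 13, 15, 16, 4, 2, 11]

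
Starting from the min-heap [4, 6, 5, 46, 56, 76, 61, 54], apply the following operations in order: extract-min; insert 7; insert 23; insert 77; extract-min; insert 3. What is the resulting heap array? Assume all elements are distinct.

[3, 6, 54, 23, 7, 76, 61, 46, 77, 56]

extract-min → returns 4:
  remove root 4; move last element 54 to root → [54, 6, 5, 46, 56, 76, 61]
  54 vs smaller child 5 at index 2, swap → [5, 6, 54, 46, 56, 76, 61]
insert 7:
  append 7 at index 7 → [5, 6, 54, 46, 56, 76, 61, 7]
  7 < parent 46 at index 3, swap → [5, 6, 54, 7, 56, 76, 61, 46]
insert 23:
  append 23 at index 8 → [5, 6, 54, 7, 56, 76, 61, 46, 23] (no swap needed)
insert 77:
  append 77 at index 9 → [5, 6, 54, 7, 56, 76, 61, 46, 23, 77] (no swap needed)
extract-min → returns 5:
  remove root 5; move last element 77 to root → [77, 6, 54, 7, 56, 76, 61, 46, 23]
  77 vs smaller child 6 at index 1, swap → [6, 77, 54, 7, 56, 76, 61, 46, 23]
  77 vs smaller child 7 at index 3, swap → [6, 7, 54, 77, 56, 76, 61, 46, 23]
  77 vs smaller child 23 at index 8, swap → [6, 7, 54, 23, 56, 76, 61, 46, 77]
insert 3:
  append 3 at index 9 → [6, 7, 54, 23, 56, 76, 61, 46, 77, 3]
  3 < parent 56 at index 4, swap → [6, 7, 54, 23, 3, 76, 61, 46, 77, 56]
  3 < parent 7 at index 1, swap → [6, 3, 54, 23, 7, 76, 61, 46, 77, 56]
  3 < parent 6 at index 0, swap → [3, 6, 54, 23, 7, 76, 61, 46, 77, 56]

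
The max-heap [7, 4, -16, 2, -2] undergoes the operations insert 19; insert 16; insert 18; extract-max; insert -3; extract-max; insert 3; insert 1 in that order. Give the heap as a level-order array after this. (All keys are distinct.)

[16, 4, 7, 3, -2, -16, -3, 2, 1]

insert 19:
  append 19 at index 5 → [7, 4, -16, 2, -2, 19]
  19 > parent -16 at index 2, swap → [7, 4, 19, 2, -2, -16]
  19 > parent 7 at index 0, swap → [19, 4, 7, 2, -2, -16]
insert 16:
  append 16 at index 6 → [19, 4, 7, 2, -2, -16, 16]
  16 > parent 7 at index 2, swap → [19, 4, 16, 2, -2, -16, 7]
insert 18:
  append 18 at index 7 → [19, 4, 16, 2, -2, -16, 7, 18]
  18 > parent 2 at index 3, swap → [19, 4, 16, 18, -2, -16, 7, 2]
  18 > parent 4 at index 1, swap → [19, 18, 16, 4, -2, -16, 7, 2]
extract-max → returns 19:
  remove root 19; move last element 2 to root → [2, 18, 16, 4, -2, -16, 7]
  2 vs larger child 18 at index 1, swap → [18, 2, 16, 4, -2, -16, 7]
  2 vs larger child 4 at index 3, swap → [18, 4, 16, 2, -2, -16, 7]
insert -3:
  append -3 at index 7 → [18, 4, 16, 2, -2, -16, 7, -3] (no swap needed)
extract-max → returns 18:
  remove root 18; move last element -3 to root → [-3, 4, 16, 2, -2, -16, 7]
  -3 vs larger child 16 at index 2, swap → [16, 4, -3, 2, -2, -16, 7]
  -3 vs larger child 7 at index 6, swap → [16, 4, 7, 2, -2, -16, -3]
insert 3:
  append 3 at index 7 → [16, 4, 7, 2, -2, -16, -3, 3]
  3 > parent 2 at index 3, swap → [16, 4, 7, 3, -2, -16, -3, 2]
insert 1:
  append 1 at index 8 → [16, 4, 7, 3, -2, -16, -3, 2, 1] (no swap needed)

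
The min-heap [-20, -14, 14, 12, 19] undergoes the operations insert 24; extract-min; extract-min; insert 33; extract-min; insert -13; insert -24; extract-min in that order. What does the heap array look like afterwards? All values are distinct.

insert 24:
  append 24 at index 5 → [-20, -14, 14, 12, 19, 24] (no swap needed)
extract-min → returns -20:
  remove root -20; move last element 24 to root → [24, -14, 14, 12, 19]
  24 vs smaller child -14 at index 1, swap → [-14, 24, 14, 12, 19]
  24 vs smaller child 12 at index 3, swap → [-14, 12, 14, 24, 19]
extract-min → returns -14:
  remove root -14; move last element 19 to root → [19, 12, 14, 24]
  19 vs smaller child 12 at index 1, swap → [12, 19, 14, 24]
insert 33:
  append 33 at index 4 → [12, 19, 14, 24, 33] (no swap needed)
extract-min → returns 12:
  remove root 12; move last element 33 to root → [33, 19, 14, 24]
  33 vs smaller child 14 at index 2, swap → [14, 19, 33, 24]
insert -13:
  append -13 at index 4 → [14, 19, 33, 24, -13]
  -13 < parent 19 at index 1, swap → [14, -13, 33, 24, 19]
  -13 < parent 14 at index 0, swap → [-13, 14, 33, 24, 19]
insert -24:
  append -24 at index 5 → [-13, 14, 33, 24, 19, -24]
  -24 < parent 33 at index 2, swap → [-13, 14, -24, 24, 19, 33]
  -24 < parent -13 at index 0, swap → [-24, 14, -13, 24, 19, 33]
extract-min → returns -24:
  remove root -24; move last element 33 to root → [33, 14, -13, 24, 19]
  33 vs smaller child -13 at index 2, swap → [-13, 14, 33, 24, 19]

[-13, 14, 33, 24, 19]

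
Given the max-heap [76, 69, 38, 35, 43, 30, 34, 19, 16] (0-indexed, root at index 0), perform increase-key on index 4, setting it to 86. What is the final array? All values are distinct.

set index 4 from 43 to 86 → [76, 69, 38, 35, 86, 30, 34, 19, 16]
86 > parent 69 at index 1, swap → [76, 86, 38, 35, 69, 30, 34, 19, 16]
86 > parent 76 at index 0, swap → [86, 76, 38, 35, 69, 30, 34, 19, 16]

[86, 76, 38, 35, 69, 30, 34, 19, 16]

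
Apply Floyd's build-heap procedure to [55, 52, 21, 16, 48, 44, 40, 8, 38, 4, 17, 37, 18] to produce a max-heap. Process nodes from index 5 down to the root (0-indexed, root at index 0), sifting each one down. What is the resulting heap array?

[55, 52, 44, 38, 48, 37, 40, 8, 16, 4, 17, 21, 18]

sift down from index 5: already satisfies heap property
sift down from index 4: already satisfies heap property
sift down from index 3:
  16 vs larger child 38 at index 8, swap → [55, 52, 21, 38, 48, 44, 40, 8, 16, 4, 17, 37, 18]
sift down from index 2:
  21 vs larger child 44 at index 5, swap → [55, 52, 44, 38, 48, 21, 40, 8, 16, 4, 17, 37, 18]
  21 vs larger child 37 at index 11, swap → [55, 52, 44, 38, 48, 37, 40, 8, 16, 4, 17, 21, 18]
sift down from index 1: already satisfies heap property
sift down from index 0: already satisfies heap property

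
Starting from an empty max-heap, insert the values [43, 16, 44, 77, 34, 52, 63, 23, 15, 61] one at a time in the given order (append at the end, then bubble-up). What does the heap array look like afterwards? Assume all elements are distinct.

[77, 61, 63, 23, 44, 43, 52, 16, 15, 34]

Insert 43:
  append 43 at index 0 → [43] (no swap needed)
Insert 16:
  append 16 at index 1 → [43, 16] (no swap needed)
Insert 44:
  append 44 at index 2 → [43, 16, 44]
  44 > parent 43 at index 0, swap → [44, 16, 43]
Insert 77:
  append 77 at index 3 → [44, 16, 43, 77]
  77 > parent 16 at index 1, swap → [44, 77, 43, 16]
  77 > parent 44 at index 0, swap → [77, 44, 43, 16]
Insert 34:
  append 34 at index 4 → [77, 44, 43, 16, 34] (no swap needed)
Insert 52:
  append 52 at index 5 → [77, 44, 43, 16, 34, 52]
  52 > parent 43 at index 2, swap → [77, 44, 52, 16, 34, 43]
Insert 63:
  append 63 at index 6 → [77, 44, 52, 16, 34, 43, 63]
  63 > parent 52 at index 2, swap → [77, 44, 63, 16, 34, 43, 52]
Insert 23:
  append 23 at index 7 → [77, 44, 63, 16, 34, 43, 52, 23]
  23 > parent 16 at index 3, swap → [77, 44, 63, 23, 34, 43, 52, 16]
Insert 15:
  append 15 at index 8 → [77, 44, 63, 23, 34, 43, 52, 16, 15] (no swap needed)
Insert 61:
  append 61 at index 9 → [77, 44, 63, 23, 34, 43, 52, 16, 15, 61]
  61 > parent 34 at index 4, swap → [77, 44, 63, 23, 61, 43, 52, 16, 15, 34]
  61 > parent 44 at index 1, swap → [77, 61, 63, 23, 44, 43, 52, 16, 15, 34]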